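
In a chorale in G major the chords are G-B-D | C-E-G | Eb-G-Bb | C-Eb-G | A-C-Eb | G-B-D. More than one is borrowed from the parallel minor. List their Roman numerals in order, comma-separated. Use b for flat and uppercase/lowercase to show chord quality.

bVI, iv, ii°

G major has the diatonic set G, Am, Bm, C, D, Em, F#dim. G–B–D = G and C–E–G = C are both diatonic. Eb–G–Bb doesn't fit — on degree 6 G major would have Em (vi). Eb is the degree-6 chord of G minor, so it is the borrowed bVI. C–Eb–G doesn't fit — on degree 4 G major would have C (IV). Cm is the degree-4 chord of G minor, so it is the borrowed iv. But A–C–Eb is foreign: the diatonic ii on degree 2 is Am, whereas Adim comes from G minor. It is labeled ii°.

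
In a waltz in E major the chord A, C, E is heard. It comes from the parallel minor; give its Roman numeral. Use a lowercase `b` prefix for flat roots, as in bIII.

A is scale degree 4 in E major. A–C–E is a minor chord — the form found in E minor, not the diatonic IV (A). Borrowed into E major it is written iv.

iv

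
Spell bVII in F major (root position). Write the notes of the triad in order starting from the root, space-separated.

Eb G Bb

Scale degree 7 in F major is E. bVII uses the lowered form, Eb, taken from F minor. Stacking thirds in F minor on Eb gives Eb–G–Bb.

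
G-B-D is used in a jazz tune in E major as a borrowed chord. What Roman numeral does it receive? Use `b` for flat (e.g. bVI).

bIII

The root G is the lowered 3rd scale degree — diatonically E major has G# there. G–B–D is a major chord — the form found in E minor, not the diatonic iii (G#m). Borrowed into E major it is written bIII.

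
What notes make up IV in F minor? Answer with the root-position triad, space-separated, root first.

IV is built on scale degree 4, which is Bb in both F minor and its parallel. Stacking thirds in F major on Bb gives Bb–D–F.

Bb D F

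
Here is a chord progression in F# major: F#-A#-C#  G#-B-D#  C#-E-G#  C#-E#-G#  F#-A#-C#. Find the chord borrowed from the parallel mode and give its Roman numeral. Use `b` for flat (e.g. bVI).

v

In F# major the diatonic chords are F#, G#m, A#m, B, C#, D#m, E#dim. F#–A#–C# = F#, G#–B–D# = G#m and C#–E#–G# = C# are all diatonic. C#–E–G# is not: scale degree 5 in F# major carries C# (V). In F# minor the chord on that degree is C#m, so here it functions as v, borrowed from the parallel minor.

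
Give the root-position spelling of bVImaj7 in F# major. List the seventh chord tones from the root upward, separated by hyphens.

D-F#-A-C#

Scale degree 6 in F# major is D#. bVImaj7 uses the lowered form, D, taken from F# minor. Building the major-seventh chord from the parallel minor on D: D–F#–A–C#.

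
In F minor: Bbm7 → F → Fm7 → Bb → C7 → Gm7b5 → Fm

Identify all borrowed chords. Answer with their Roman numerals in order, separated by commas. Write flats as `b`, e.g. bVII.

In F minor (with V from harmonic minor) the diatonic chords are Fm, Gdim, Ab, Bbm, C, Db, Eb. Bbm7, Fm7, C7, Gm7b5 and Fm are all diatonic. But F (F–A–C) is foreign: the diatonic i on degree 1 is Fm, whereas F comes from F major. It is labeled I. But Bb (Bb–D–F) is foreign: the diatonic iv on degree 4 is Bbm, whereas Bb comes from F major. It is labeled IV.

I, IV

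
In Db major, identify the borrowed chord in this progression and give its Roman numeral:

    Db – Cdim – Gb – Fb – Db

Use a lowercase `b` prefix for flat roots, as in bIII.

bIII

Db major has the diatonic set Db, Ebm, Fm, Gb, Ab, Bbm, Cdim. Db, Cdim and Gb are all diatonic. Fb (Fb–Ab–Cb) doesn't fit — on degree 3 Db major would have Fm (iii). Fb is the degree-3 chord of Db minor, so it is the borrowed bIII.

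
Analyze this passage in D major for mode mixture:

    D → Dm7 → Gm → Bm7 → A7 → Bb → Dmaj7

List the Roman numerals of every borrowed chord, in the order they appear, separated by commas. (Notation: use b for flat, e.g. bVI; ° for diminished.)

i7, iv, bVI

In D major the diatonic chords are D, Em, F#m, G, A, Bm, C#dim. D, Bm7, A7 and Dmaj7 are all diatonic. But Dm7 (D–F–A–C) is foreign: the diatonic I on degree 1 is D, whereas Dm7 comes from D minor. It is labeled i7. But Gm (G–Bb–D) is foreign: the diatonic IV on degree 4 is G, whereas Gm comes from D minor. It is labeled iv. But Bb (Bb–D–F) is foreign: the diatonic vi on degree 6 is Bm, whereas Bb comes from D minor. It is labeled bVI.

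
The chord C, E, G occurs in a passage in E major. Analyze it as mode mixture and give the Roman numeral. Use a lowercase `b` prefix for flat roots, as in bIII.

bVI

C is the lowered form of scale degree 6 in E major (the diatonic degree 6 is C#). Diatonically E major has C#m (vi) on that degree; C–E–G is instead the major chord native to E minor, so it takes the label bVI.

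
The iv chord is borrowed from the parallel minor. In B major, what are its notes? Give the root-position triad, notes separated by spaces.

E G B

iv is built on scale degree 4, which is E in both B major and its parallel. In B minor the chord on E is E–G–B.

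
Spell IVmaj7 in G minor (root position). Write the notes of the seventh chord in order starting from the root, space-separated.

C E G B

IVmaj7 is built on scale degree 4, which is C in both G minor and its parallel. Stacking thirds in G major on C gives C–E–G–B.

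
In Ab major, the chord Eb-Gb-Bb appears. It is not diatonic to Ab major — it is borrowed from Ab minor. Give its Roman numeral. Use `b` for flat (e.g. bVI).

v

Eb is scale degree 5 in Ab major. Eb–Gb–Bb is a minor chord — the form found in Ab minor, not the diatonic V (Eb). Borrowed into Ab major it is written v.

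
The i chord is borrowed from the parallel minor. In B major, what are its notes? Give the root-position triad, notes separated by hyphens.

B-D-F#

The root, B, is scale degree 1 — the same note in B major and B minor; only the chord quality changes. Stacking thirds in B minor on B gives B–D–F#.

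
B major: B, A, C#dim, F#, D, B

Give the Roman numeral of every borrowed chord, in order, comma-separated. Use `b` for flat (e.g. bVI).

bVII, ii°, bIII

In B major the diatonic chords are B, C#m, D#m, E, F#, G#m, A#dim. Of the given chords, B and F# are diatonic. A (A–C#–E) doesn't fit — on degree 7 B major would have A#dim (vii°). A is the degree-7 chord of B minor, so it is the borrowed bVII. C#dim (C#–E–G) is not: scale degree 2 in B major carries C#m (ii). In B minor the chord on that degree is C#dim, so here it functions as ii°, borrowed from the parallel minor. D (D–F#–A) is not: scale degree 3 in B major carries D#m (iii). In B minor the chord on that degree is D, so here it functions as bIII, borrowed from the parallel minor.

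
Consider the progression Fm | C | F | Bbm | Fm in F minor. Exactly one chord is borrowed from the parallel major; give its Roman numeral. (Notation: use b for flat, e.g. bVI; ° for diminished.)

I

The diatonic triads in F minor (with V from harmonic minor) are Fm, Gdim, Ab, Bbm, C, Db, Eb. Fm, C and Bbm are all diatonic. But F (F–A–C) is foreign: the diatonic i on degree 1 is Fm, whereas F comes from F major. It is labeled I.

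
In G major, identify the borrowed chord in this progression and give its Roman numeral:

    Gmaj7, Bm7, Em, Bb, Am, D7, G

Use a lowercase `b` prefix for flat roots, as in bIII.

In G major the diatonic chords are G, Am, Bm, C, D, Em, F#dim. Gmaj7, Bm7, Em, Am, D7 and G all belong to that set. Bb (Bb–D–F) is not: scale degree 3 in G major carries Bm (iii). In G minor the chord on that degree is Bb, so here it functions as bIII, borrowed from the parallel minor.

bIII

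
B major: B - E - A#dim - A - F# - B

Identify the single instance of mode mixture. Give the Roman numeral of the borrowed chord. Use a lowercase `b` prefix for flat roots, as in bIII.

bVII

In B major the diatonic chords are B, C#m, D#m, E, F#, G#m, A#dim. Of the given chords, B, E, A#dim and F# are diatonic. But A (A–C#–E) is foreign: the diatonic vii° on degree 7 is A#dim, whereas A comes from B minor. It is labeled bVII.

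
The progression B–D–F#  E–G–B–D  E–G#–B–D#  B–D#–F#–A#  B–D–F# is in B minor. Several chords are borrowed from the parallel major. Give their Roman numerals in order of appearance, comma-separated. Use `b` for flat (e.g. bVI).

IVmaj7, Imaj7

The diatonic triads in B minor (with V from harmonic minor) are Bm, C#dim, D, Em, F#, G, A. B–D–F# = Bm and E–G–B–D = Em7 both belong to that set. E–G#–B–D# is not: scale degree 4 in B minor carries Em (iv). In B major the chord on that degree is Emaj7, so here it functions as IVmaj7, borrowed from the parallel major. B–D#–F#–A# doesn't fit — on degree 1 B minor would have Bm (i). Bmaj7 is the degree-1 chord of B major, so it is the borrowed Imaj7.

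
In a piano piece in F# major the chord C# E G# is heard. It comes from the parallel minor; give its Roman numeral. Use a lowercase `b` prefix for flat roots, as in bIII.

v

C# is scale degree 5 in F# major. Diatonically F# major has C# (V) on that degree; C#–E–G# is instead the minor chord native to F# minor, so it takes the label v.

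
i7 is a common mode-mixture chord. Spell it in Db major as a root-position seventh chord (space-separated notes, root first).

Db Fb Ab Cb

i7 is built on scale degree 1, which is Db in both Db major and its parallel. Stacking thirds in Db minor on Db gives Db–Fb–Ab–Cb.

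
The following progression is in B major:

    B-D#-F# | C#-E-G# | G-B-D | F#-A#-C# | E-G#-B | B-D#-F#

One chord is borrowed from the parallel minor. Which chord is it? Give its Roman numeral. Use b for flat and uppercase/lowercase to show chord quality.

In B major the diatonic chords are B, C#m, D#m, E, F#, G#m, A#dim. Of the given chords, B–D#–F# = B, C#–E–G# = C#m, F#–A#–C# = F# and E–G#–B = E are diatonic. G–B–D doesn't fit — on degree 6 B major would have G#m (vi). G is the degree-6 chord of B minor, so it is the borrowed bVI.

bVI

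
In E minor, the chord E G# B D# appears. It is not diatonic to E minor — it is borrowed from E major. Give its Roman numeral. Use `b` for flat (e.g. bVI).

E is scale degree 1 in E minor. Diatonically E minor has Em (i) on that degree; E–G#–B–D# is instead the major-seventh chord native to E major, so it takes the label Imaj7.

Imaj7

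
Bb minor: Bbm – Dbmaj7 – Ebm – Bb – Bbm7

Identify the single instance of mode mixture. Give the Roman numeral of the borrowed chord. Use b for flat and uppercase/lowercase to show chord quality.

Bb minor has the diatonic set Bbm, Cdim, Db, Ebm, F, Gb, Ab (with V from harmonic minor). Of the given chords, Bbm, Dbmaj7, Ebm and Bbm7 are diatonic. Bb (Bb–D–F) doesn't fit — on degree 1 Bb minor would have Bbm (i). Bb is the degree-1 chord of Bb major, so it is the borrowed I.

I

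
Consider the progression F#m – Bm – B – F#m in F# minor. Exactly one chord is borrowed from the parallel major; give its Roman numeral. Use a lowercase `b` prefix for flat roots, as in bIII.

F# minor has the diatonic set F#m, G#dim, A, Bm, C#, D, E (with V from harmonic minor). F#m and Bm are both diatonic. B (B–D#–F#) is not: scale degree 4 in F# minor carries Bm (iv). In F# major the chord on that degree is B, so here it functions as IV, borrowed from the parallel major.

IV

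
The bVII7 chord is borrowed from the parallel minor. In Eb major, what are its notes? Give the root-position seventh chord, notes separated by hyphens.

Db-F-Ab-Cb

The root of bVII7 is the lowered 7th degree: D becomes Db. In Eb minor the chord on Db is Db–F–Ab–Cb.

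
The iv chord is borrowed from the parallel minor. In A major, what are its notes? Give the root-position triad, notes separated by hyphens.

iv is built on scale degree 4, which is D in both A major and its parallel. Stacking thirds in A minor on D gives D–F–A.

D-F-A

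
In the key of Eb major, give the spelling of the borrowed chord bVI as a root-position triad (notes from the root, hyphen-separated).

Cb-Eb-Gb

Scale degree 6 in Eb major is C. bVI uses the lowered form, Cb, taken from Eb minor. Stacking thirds in Eb minor on Cb gives Cb–Eb–Gb.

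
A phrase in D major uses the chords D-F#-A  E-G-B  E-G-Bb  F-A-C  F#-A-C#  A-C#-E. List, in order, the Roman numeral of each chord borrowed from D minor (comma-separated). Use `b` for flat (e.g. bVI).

In D major the diatonic chords are D, Em, F#m, G, A, Bm, C#dim. D–F#–A = D, E–G–B = Em, F#–A–C# = F#m and A–C#–E = A are all diatonic. But E–G–Bb is foreign: the diatonic ii on degree 2 is Em, whereas Edim comes from D minor. It is labeled ii°. But F–A–C is foreign: the diatonic iii on degree 3 is F#m, whereas F comes from D minor. It is labeled bIII.

ii°, bIII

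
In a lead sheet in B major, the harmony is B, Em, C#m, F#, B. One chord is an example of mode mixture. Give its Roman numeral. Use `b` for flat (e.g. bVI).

B major has the diatonic set B, C#m, D#m, E, F#, G#m, A#dim. Of the given chords, B, C#m and F# are diatonic. Em (E–G–B) is not: scale degree 4 in B major carries E (IV). In B minor the chord on that degree is Em, so here it functions as iv, borrowed from the parallel minor.

iv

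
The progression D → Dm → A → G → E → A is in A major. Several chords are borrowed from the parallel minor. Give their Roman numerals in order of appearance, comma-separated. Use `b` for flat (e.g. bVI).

iv, bVII

A major has the diatonic set A, Bm, C#m, D, E, F#m, G#dim. D, A and E all belong to that set. But Dm (D–F–A) is foreign: the diatonic IV on degree 4 is D, whereas Dm comes from A minor. It is labeled iv. G (G–B–D) doesn't fit — on degree 7 A major would have G#dim (vii°). G is the degree-7 chord of A minor, so it is the borrowed bVII.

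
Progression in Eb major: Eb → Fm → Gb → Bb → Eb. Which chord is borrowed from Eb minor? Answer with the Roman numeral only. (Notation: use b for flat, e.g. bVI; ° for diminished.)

bIII

In Eb major the diatonic chords are Eb, Fm, Gm, Ab, Bb, Cm, Ddim. Eb, Fm and Bb are all diatonic. But Gb (Gb–Bb–Db) is foreign: the diatonic iii on degree 3 is Gm, whereas Gb comes from Eb minor. It is labeled bIII.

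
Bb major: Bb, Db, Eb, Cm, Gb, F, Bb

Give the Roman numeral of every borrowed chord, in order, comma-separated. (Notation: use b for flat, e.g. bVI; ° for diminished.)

Bb major has the diatonic set Bb, Cm, Dm, Eb, F, Gm, Adim. Bb, Eb, Cm and F all belong to that set. Db (Db–F–Ab) is not: scale degree 3 in Bb major carries Dm (iii). In Bb minor the chord on that degree is Db, so here it functions as bIII, borrowed from the parallel minor. Gb (Gb–Bb–Db) is not: scale degree 6 in Bb major carries Gm (vi). In Bb minor the chord on that degree is Gb, so here it functions as bVI, borrowed from the parallel minor.

bIII, bVI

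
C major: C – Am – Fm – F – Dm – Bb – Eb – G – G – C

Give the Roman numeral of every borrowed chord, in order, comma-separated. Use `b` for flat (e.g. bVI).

The diatonic triads in C major are C, Dm, Em, F, G, Am, Bdim. Of the given chords, C, Am, F, Dm and G are diatonic. Fm (F–Ab–C) doesn't fit — on degree 4 C major would have F (IV). Fm is the degree-4 chord of C minor, so it is the borrowed iv. Bb (Bb–D–F) is not: scale degree 7 in C major carries Bdim (vii°). In C minor the chord on that degree is Bb, so here it functions as bVII, borrowed from the parallel minor. Eb (Eb–G–Bb) is not: scale degree 3 in C major carries Em (iii). In C minor the chord on that degree is Eb, so here it functions as bIII, borrowed from the parallel minor.

iv, bVII, bIII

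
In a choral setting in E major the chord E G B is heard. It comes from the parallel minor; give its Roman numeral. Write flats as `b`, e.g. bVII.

E is scale degree 1 in E major. Diatonically E major has E (I) on that degree; E–G–B is instead the minor chord native to E minor, so it takes the label i.

i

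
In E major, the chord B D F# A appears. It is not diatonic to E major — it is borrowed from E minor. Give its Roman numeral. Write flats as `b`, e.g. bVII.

The root B is the diatonic 5th degree of E major; the borrowing shows in the chord quality. B–D–F#–A is a minor-seventh chord — the form found in E minor, not the diatonic V (B). Borrowed into E major it is written v7.

v7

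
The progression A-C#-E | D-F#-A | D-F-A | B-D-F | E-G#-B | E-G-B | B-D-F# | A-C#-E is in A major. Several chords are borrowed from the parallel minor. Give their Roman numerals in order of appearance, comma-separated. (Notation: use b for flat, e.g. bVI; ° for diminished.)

A major has the diatonic set A, Bm, C#m, D, E, F#m, G#dim. A–C#–E = A, D–F#–A = D, E–G#–B = E and B–D–F# = Bm are all diatonic. D–F–A is not: scale degree 4 in A major carries D (IV). In A minor the chord on that degree is Dm, so here it functions as iv, borrowed from the parallel minor. But B–D–F is foreign: the diatonic ii on degree 2 is Bm, whereas Bdim comes from A minor. It is labeled ii°. E–G–B is not: scale degree 5 in A major carries E (V). In A minor the chord on that degree is Em, so here it functions as v, borrowed from the parallel minor.

iv, ii°, v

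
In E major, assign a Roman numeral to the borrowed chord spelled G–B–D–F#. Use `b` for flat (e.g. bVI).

The root G is the lowered 3rd scale degree — diatonically E major has G# there. G–B–D–F# is a major-seventh chord — the form found in E minor, not the diatonic iii (G#m). Borrowed into E major it is written bIIImaj7.

bIIImaj7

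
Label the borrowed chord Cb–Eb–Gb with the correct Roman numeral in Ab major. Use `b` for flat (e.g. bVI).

bIII

The root Cb is the lowered 3rd scale degree — diatonically Ab major has C there. Diatonically Ab major has Cm (iii) on that degree; Cb–Eb–Gb is instead the major chord native to Ab minor, so it takes the label bIII.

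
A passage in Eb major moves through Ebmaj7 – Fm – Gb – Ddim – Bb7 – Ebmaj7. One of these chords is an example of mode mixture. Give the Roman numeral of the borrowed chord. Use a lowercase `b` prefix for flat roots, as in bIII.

Eb major has the diatonic set Eb, Fm, Gm, Ab, Bb, Cm, Ddim. Ebmaj7, Fm, Ddim and Bb7 all belong to that set. Gb (Gb–Bb–Db) doesn't fit — on degree 3 Eb major would have Gm (iii). Gb is the degree-3 chord of Eb minor, so it is the borrowed bIII.

bIII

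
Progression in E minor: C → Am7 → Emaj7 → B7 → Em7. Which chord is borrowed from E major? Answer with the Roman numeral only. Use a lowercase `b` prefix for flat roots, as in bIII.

The diatonic triads in E minor (with V from harmonic minor) are Em, F#dim, G, Am, B, C, D. Of the given chords, C, Am7, B7 and Em7 are diatonic. Emaj7 (E–G#–B–D#) doesn't fit — on degree 1 E minor would have Em (i). Emaj7 is the degree-1 chord of E major, so it is the borrowed Imaj7.

Imaj7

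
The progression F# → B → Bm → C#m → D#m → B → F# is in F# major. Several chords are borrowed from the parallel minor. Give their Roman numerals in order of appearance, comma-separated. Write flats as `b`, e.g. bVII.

iv, v

F# major has the diatonic set F#, G#m, A#m, B, C#, D#m, E#dim. F#, B and D#m all belong to that set. Bm (B–D–F#) is not: scale degree 4 in F# major carries B (IV). In F# minor the chord on that degree is Bm, so here it functions as iv, borrowed from the parallel minor. C#m (C#–E–G#) doesn't fit — on degree 5 F# major would have C# (V). C#m is the degree-5 chord of F# minor, so it is the borrowed v.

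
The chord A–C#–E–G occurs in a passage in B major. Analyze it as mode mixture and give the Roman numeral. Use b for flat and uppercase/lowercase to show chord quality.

The root A is the lowered 7th scale degree — diatonically B major has A# there. A–C#–E–G is a dominant-seventh chord — the form found in B minor, not the diatonic vii° (A#dim). Borrowed into B major it is written bVII7.

bVII7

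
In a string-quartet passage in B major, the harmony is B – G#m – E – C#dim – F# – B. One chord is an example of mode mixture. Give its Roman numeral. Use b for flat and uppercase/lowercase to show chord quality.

In B major the diatonic chords are B, C#m, D#m, E, F#, G#m, A#dim. B, G#m, E and F# are all diatonic. But C#dim (C#–E–G) is foreign: the diatonic ii on degree 2 is C#m, whereas C#dim comes from B minor. It is labeled ii°.

ii°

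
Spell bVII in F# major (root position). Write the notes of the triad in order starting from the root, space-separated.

The root of bVII is the lowered 7th degree: E# becomes E. Building the major chord from the parallel minor on E: E–G#–B.

E G# B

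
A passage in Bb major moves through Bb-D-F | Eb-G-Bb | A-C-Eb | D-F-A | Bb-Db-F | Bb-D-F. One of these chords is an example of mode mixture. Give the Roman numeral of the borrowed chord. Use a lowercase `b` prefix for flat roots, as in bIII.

i

In Bb major the diatonic chords are Bb, Cm, Dm, Eb, F, Gm, Adim. Of the given chords, Bb–D–F = Bb, Eb–G–Bb = Eb, A–C–Eb = Adim and D–F–A = Dm are diatonic. Bb–Db–F is not: scale degree 1 in Bb major carries Bb (I). In Bb minor the chord on that degree is Bbm, so here it functions as i, borrowed from the parallel minor.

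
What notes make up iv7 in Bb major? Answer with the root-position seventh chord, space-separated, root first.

Eb Gb Bb Db

The root, Eb, is scale degree 4 — the same note in Bb major and Bb minor; only the chord quality changes. In Bb minor the chord on Eb is Eb–Gb–Bb–Db.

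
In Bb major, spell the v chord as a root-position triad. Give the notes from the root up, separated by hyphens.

The root, F, is scale degree 5 — the same note in Bb major and Bb minor; only the chord quality changes. In Bb minor the chord on F is F–Ab–C.

F-Ab-C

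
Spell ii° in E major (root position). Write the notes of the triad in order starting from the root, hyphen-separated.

F#-A-C

ii° is built on scale degree 2, which is F# in both E major and its parallel. Building the diminished chord from the parallel minor on F#: F#–A–C.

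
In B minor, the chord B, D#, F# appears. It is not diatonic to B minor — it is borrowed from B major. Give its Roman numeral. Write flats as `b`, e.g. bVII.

B is scale degree 1 in B minor. B–D#–F# is a major chord — the form found in B major, not the diatonic i (Bm). Borrowed into B minor it is written I.

I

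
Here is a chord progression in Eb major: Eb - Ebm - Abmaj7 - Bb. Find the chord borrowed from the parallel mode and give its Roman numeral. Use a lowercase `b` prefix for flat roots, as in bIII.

i

Eb major has the diatonic set Eb, Fm, Gm, Ab, Bb, Cm, Ddim. Of the given chords, Eb, Abmaj7 and Bb are diatonic. Ebm (Eb–Gb–Bb) doesn't fit — on degree 1 Eb major would have Eb (I). Ebm is the degree-1 chord of Eb minor, so it is the borrowed i.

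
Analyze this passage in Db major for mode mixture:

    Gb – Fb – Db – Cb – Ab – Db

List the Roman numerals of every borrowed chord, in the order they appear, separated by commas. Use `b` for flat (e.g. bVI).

In Db major the diatonic chords are Db, Ebm, Fm, Gb, Ab, Bbm, Cdim. Gb, Db and Ab are all diatonic. Fb (Fb–Ab–Cb) is not: scale degree 3 in Db major carries Fm (iii). In Db minor the chord on that degree is Fb, so here it functions as bIII, borrowed from the parallel minor. Cb (Cb–Eb–Gb) doesn't fit — on degree 7 Db major would have Cdim (vii°). Cb is the degree-7 chord of Db minor, so it is the borrowed bVII.

bIII, bVII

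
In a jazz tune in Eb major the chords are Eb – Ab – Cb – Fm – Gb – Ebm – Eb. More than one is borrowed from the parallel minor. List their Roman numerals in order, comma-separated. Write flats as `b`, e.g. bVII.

Eb major has the diatonic set Eb, Fm, Gm, Ab, Bb, Cm, Ddim. Eb, Ab and Fm all belong to that set. Cb (Cb–Eb–Gb) is not: scale degree 6 in Eb major carries Cm (vi). In Eb minor the chord on that degree is Cb, so here it functions as bVI, borrowed from the parallel minor. Gb (Gb–Bb–Db) is not: scale degree 3 in Eb major carries Gm (iii). In Eb minor the chord on that degree is Gb, so here it functions as bIII, borrowed from the parallel minor. But Ebm (Eb–Gb–Bb) is foreign: the diatonic I on degree 1 is Eb, whereas Ebm comes from Eb minor. It is labeled i.

bVI, bIII, i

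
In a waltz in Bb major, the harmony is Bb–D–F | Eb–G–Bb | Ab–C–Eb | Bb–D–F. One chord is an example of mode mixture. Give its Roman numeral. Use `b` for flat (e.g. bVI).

In Bb major the diatonic chords are Bb, Cm, Dm, Eb, F, Gm, Adim. Bb–D–F = Bb and Eb–G–Bb = Eb both belong to that set. But Ab–C–Eb is foreign: the diatonic vii° on degree 7 is Adim, whereas Ab comes from Bb minor. It is labeled bVII.

bVII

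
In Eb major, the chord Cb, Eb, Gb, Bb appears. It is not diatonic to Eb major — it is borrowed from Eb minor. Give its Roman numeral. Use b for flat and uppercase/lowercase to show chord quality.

In Eb major scale degree 6 is C; Cb is its lowered form, from Eb minor. Cb–Eb–Gb–Bb is a major-seventh chord — the form found in Eb minor, not the diatonic vi (Cm). Borrowed into Eb major it is written bVImaj7.

bVImaj7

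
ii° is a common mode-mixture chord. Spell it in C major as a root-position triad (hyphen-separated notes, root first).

ii° is built on scale degree 2, which is D in both C major and its parallel. In C minor the chord on D is D–F–Ab.

D-F-Ab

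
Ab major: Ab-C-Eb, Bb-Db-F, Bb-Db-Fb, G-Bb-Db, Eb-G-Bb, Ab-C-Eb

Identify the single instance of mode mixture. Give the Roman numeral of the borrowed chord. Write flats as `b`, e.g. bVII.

The diatonic triads in Ab major are Ab, Bbm, Cm, Db, Eb, Fm, Gdim. Ab–C–Eb = Ab, Bb–Db–F = Bbm, G–Bb–Db = Gdim and Eb–G–Bb = Eb all belong to that set. Bb–Db–Fb is not: scale degree 2 in Ab major carries Bbm (ii). In Ab minor the chord on that degree is Bbdim, so here it functions as ii°, borrowed from the parallel minor.

ii°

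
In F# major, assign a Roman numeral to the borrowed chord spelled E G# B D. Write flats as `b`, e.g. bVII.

E is the lowered form of scale degree 7 in F# major (the diatonic degree 7 is E#). The diatonic chord on degree 7 would be E#dim (vii°), but E–G#–B–D is the dominant-seventh chord from F# minor. As a borrowed chord it is labeled bVII7.

bVII7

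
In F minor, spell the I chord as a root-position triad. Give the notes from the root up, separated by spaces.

F A C

I is built on scale degree 1, which is F in both F minor and its parallel. Stacking thirds in F major on F gives F–A–C.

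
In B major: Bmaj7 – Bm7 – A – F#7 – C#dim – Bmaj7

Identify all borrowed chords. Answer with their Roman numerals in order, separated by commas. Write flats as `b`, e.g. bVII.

B major has the diatonic set B, C#m, D#m, E, F#, G#m, A#dim. Bmaj7 and F#7 are both diatonic. Bm7 (B–D–F#–A) is not: scale degree 1 in B major carries B (I). In B minor the chord on that degree is Bm7, so here it functions as i7, borrowed from the parallel minor. A (A–C#–E) is not: scale degree 7 in B major carries A#dim (vii°). In B minor the chord on that degree is A, so here it functions as bVII, borrowed from the parallel minor. C#dim (C#–E–G) is not: scale degree 2 in B major carries C#m (ii). In B minor the chord on that degree is C#dim, so here it functions as ii°, borrowed from the parallel minor.

i7, bVII, ii°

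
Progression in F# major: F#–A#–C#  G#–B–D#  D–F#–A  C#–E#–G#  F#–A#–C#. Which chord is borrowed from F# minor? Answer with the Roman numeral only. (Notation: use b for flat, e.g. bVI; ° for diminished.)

F# major has the diatonic set F#, G#m, A#m, B, C#, D#m, E#dim. Of the given chords, F#–A#–C# = F#, G#–B–D# = G#m and C#–E#–G# = C# are diatonic. But D–F#–A is foreign: the diatonic vi on degree 6 is D#m, whereas D comes from F# minor. It is labeled bVI.

bVI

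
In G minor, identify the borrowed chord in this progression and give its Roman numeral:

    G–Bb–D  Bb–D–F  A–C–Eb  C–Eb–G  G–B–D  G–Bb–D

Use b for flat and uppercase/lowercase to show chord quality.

I

In G minor (with V from harmonic minor) the diatonic chords are Gm, Adim, Bb, Cm, D, Eb, F. G–Bb–D = Gm, Bb–D–F = Bb, A–C–Eb = Adim and C–Eb–G = Cm all belong to that set. G–B–D is not: scale degree 1 in G minor carries Gm (i). In G major the chord on that degree is G, so here it functions as I, borrowed from the parallel major.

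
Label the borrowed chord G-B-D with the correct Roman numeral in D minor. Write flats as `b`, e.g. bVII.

IV

G is scale degree 4 in D minor. The diatonic chord on degree 4 would be Gm (iv), but G–B–D is the major chord from D major. As a borrowed chord it is labeled IV.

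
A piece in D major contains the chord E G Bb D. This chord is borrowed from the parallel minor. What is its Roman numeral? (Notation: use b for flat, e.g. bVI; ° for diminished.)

iiø7

E is scale degree 2 in D major. Diatonically D major has Em (ii) on that degree; E–G–Bb–D is instead the half-diminished-seventh chord native to D minor, so it takes the label iiø7.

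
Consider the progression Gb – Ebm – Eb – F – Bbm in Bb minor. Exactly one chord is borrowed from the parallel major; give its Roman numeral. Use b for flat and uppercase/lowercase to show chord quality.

The diatonic triads in Bb minor (with V from harmonic minor) are Bbm, Cdim, Db, Ebm, F, Gb, Ab. Gb, Ebm, F and Bbm all belong to that set. Eb (Eb–G–Bb) doesn't fit — on degree 4 Bb minor would have Ebm (iv). Eb is the degree-4 chord of Bb major, so it is the borrowed IV.

IV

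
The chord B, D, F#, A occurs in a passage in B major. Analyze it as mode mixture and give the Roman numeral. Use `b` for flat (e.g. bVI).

B is scale degree 1 in B major. Diatonically B major has B (I) on that degree; B–D–F#–A is instead the minor-seventh chord native to B minor, so it takes the label i7.

i7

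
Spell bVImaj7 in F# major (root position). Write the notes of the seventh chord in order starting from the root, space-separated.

D F# A C#

Scale degree 6 in F# major is D#. bVImaj7 uses the lowered form, D, taken from F# minor. Stacking thirds in F# minor on D gives D–F#–A–C#.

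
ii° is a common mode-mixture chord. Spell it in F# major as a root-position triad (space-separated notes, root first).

G# B D

ii° is built on scale degree 2, which is G# in both F# major and its parallel. Stacking thirds in F# minor on G# gives G#–B–D.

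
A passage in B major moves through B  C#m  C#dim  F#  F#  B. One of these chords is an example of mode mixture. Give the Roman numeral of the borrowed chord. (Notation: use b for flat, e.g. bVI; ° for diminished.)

ii°

B major has the diatonic set B, C#m, D#m, E, F#, G#m, A#dim. B, C#m and F# all belong to that set. C#dim (C#–E–G) doesn't fit — on degree 2 B major would have C#m (ii). C#dim is the degree-2 chord of B minor, so it is the borrowed ii°.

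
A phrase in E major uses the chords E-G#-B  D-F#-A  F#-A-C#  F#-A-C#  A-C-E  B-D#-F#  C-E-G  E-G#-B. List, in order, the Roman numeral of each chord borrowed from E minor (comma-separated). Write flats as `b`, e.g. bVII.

bVII, iv, bVI

The diatonic triads in E major are E, F#m, G#m, A, B, C#m, D#dim. Of the given chords, E–G#–B = E, F#–A–C# = F#m and B–D#–F# = B are diatonic. D–F#–A is not: scale degree 7 in E major carries D#dim (vii°). In E minor the chord on that degree is D, so here it functions as bVII, borrowed from the parallel minor. A–C–E is not: scale degree 4 in E major carries A (IV). In E minor the chord on that degree is Am, so here it functions as iv, borrowed from the parallel minor. But C–E–G is foreign: the diatonic vi on degree 6 is C#m, whereas C comes from E minor. It is labeled bVI.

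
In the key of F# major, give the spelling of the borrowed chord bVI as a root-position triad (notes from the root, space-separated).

Scale degree 6 in F# major is D#. bVI uses the lowered form, D, taken from F# minor. Building the major chord from the parallel minor on D: D–F#–A.

D F# A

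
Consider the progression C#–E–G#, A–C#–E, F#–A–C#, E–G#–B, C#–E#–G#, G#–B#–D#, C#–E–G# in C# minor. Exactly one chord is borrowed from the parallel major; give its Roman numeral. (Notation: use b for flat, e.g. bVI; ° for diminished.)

I

C# minor has the diatonic set C#m, D#dim, E, F#m, G#, A, B (with V from harmonic minor). C#–E–G# = C#m, A–C#–E = A, F#–A–C# = F#m, E–G#–B = E and G#–B#–D# = G# all belong to that set. C#–E#–G# doesn't fit — on degree 1 C# minor would have C#m (i). C# is the degree-1 chord of C# major, so it is the borrowed I.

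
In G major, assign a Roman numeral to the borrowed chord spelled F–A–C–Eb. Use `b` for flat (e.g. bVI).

F is the lowered form of scale degree 7 in G major (the diatonic degree 7 is F#). F–A–C–Eb is a dominant-seventh chord — the form found in G minor, not the diatonic vii° (F#dim). Borrowed into G major it is written bVII7.

bVII7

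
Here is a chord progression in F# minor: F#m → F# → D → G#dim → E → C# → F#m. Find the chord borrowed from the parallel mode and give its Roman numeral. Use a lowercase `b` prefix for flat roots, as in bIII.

I

The diatonic triads in F# minor (with V from harmonic minor) are F#m, G#dim, A, Bm, C#, D, E. F#m, D, G#dim, E and C# all belong to that set. F# (F#–A#–C#) doesn't fit — on degree 1 F# minor would have F#m (i). F# is the degree-1 chord of F# major, so it is the borrowed I.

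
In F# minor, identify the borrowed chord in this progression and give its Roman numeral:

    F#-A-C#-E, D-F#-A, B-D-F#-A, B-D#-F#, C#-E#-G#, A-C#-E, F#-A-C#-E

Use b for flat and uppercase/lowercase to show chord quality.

F# minor has the diatonic set F#m, G#dim, A, Bm, C#, D, E (with V from harmonic minor). Of the given chords, F#–A–C#–E = F#m7, D–F#–A = D, B–D–F#–A = Bm7, C#–E#–G# = C# and A–C#–E = A are diatonic. But B–D#–F# is foreign: the diatonic iv on degree 4 is Bm, whereas B comes from F# major. It is labeled IV.

IV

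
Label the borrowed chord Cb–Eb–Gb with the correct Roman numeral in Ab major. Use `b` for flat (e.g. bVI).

The root Cb is the lowered 3rd scale degree — diatonically Ab major has C there. Diatonically Ab major has Cm (iii) on that degree; Cb–Eb–Gb is instead the major chord native to Ab minor, so it takes the label bIII.

bIII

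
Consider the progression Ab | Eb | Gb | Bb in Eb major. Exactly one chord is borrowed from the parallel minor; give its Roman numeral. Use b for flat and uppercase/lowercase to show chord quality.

The diatonic triads in Eb major are Eb, Fm, Gm, Ab, Bb, Cm, Ddim. Of the given chords, Ab, Eb and Bb are diatonic. Gb (Gb–Bb–Db) doesn't fit — on degree 3 Eb major would have Gm (iii). Gb is the degree-3 chord of Eb minor, so it is the borrowed bIII.

bIII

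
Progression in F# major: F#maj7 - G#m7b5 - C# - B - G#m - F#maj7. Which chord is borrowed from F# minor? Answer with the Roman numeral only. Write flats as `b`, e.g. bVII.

F# major has the diatonic set F#, G#m, A#m, B, C#, D#m, E#dim. F#maj7, C#, B and G#m all belong to that set. G#m7b5 (G#–B–D–F#) doesn't fit — on degree 2 F# major would have G#m (ii). G#m7b5 is the degree-2 chord of F# minor, so it is the borrowed iiø7.

iiø7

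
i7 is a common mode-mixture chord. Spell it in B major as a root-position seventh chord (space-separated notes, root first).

B D F# A

The root, B, is scale degree 1 — the same note in B major and B minor; only the chord quality changes. In B minor the chord on B is B–D–F#–A.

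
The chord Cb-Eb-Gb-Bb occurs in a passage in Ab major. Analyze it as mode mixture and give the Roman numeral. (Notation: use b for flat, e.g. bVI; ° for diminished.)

The root Cb is the lowered 3rd scale degree — diatonically Ab major has C there. Diatonically Ab major has Cm (iii) on that degree; Cb–Eb–Gb–Bb is instead the major-seventh chord native to Ab minor, so it takes the label bIIImaj7.

bIIImaj7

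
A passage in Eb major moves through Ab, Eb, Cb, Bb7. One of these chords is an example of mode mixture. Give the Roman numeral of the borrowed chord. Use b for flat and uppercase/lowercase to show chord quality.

bVI

Eb major has the diatonic set Eb, Fm, Gm, Ab, Bb, Cm, Ddim. Ab, Eb and Bb7 all belong to that set. Cb (Cb–Eb–Gb) is not: scale degree 6 in Eb major carries Cm (vi). In Eb minor the chord on that degree is Cb, so here it functions as bVI, borrowed from the parallel minor.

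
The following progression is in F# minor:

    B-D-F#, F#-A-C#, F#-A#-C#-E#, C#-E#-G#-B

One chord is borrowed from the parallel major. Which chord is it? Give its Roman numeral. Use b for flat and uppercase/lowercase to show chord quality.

Imaj7

In F# minor (with V from harmonic minor) the diatonic chords are F#m, G#dim, A, Bm, C#, D, E. Of the given chords, B–D–F# = Bm, F#–A–C# = F#m and C#–E#–G#–B = C#7 are diatonic. But F#–A#–C#–E# is foreign: the diatonic i on degree 1 is F#m, whereas F#maj7 comes from F# major. It is labeled Imaj7.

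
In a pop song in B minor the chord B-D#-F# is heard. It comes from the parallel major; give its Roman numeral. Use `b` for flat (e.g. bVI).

B is scale degree 1 in B minor. B–D#–F# is a major chord — the form found in B major, not the diatonic i (Bm). Borrowed into B minor it is written I.

I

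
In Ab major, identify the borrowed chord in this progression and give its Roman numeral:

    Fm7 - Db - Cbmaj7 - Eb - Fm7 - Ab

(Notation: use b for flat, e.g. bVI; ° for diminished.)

The diatonic triads in Ab major are Ab, Bbm, Cm, Db, Eb, Fm, Gdim. Of the given chords, Fm7, Db, Eb and Ab are diatonic. Cbmaj7 (Cb–Eb–Gb–Bb) doesn't fit — on degree 3 Ab major would have Cm (iii). Cbmaj7 is the degree-3 chord of Ab minor, so it is the borrowed bIIImaj7.

bIIImaj7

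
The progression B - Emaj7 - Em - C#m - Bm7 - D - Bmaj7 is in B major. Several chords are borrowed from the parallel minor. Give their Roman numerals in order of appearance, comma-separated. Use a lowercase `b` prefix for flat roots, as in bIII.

iv, i7, bIII

The diatonic triads in B major are B, C#m, D#m, E, F#, G#m, A#dim. B, Emaj7, C#m and Bmaj7 are all diatonic. Em (E–G–B) doesn't fit — on degree 4 B major would have E (IV). Em is the degree-4 chord of B minor, so it is the borrowed iv. Bm7 (B–D–F#–A) is not: scale degree 1 in B major carries B (I). In B minor the chord on that degree is Bm7, so here it functions as i7, borrowed from the parallel minor. But D (D–F#–A) is foreign: the diatonic iii on degree 3 is D#m, whereas D comes from B minor. It is labeled bIII.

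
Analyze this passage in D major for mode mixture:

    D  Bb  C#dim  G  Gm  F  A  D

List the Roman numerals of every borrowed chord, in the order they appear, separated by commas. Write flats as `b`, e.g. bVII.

The diatonic triads in D major are D, Em, F#m, G, A, Bm, C#dim. D, C#dim, G and A all belong to that set. But Bb (Bb–D–F) is foreign: the diatonic vi on degree 6 is Bm, whereas Bb comes from D minor. It is labeled bVI. But Gm (G–Bb–D) is foreign: the diatonic IV on degree 4 is G, whereas Gm comes from D minor. It is labeled iv. F (F–A–C) is not: scale degree 3 in D major carries F#m (iii). In D minor the chord on that degree is F, so here it functions as bIII, borrowed from the parallel minor.

bVI, iv, bIII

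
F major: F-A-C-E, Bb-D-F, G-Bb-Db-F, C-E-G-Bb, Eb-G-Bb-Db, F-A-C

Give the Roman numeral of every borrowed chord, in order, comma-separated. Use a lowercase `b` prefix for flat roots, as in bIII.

iiø7, bVII7

F major has the diatonic set F, Gm, Am, Bb, C, Dm, Edim. F–A–C–E = Fmaj7, Bb–D–F = Bb, C–E–G–Bb = C7 and F–A–C = F all belong to that set. But G–Bb–Db–F is foreign: the diatonic ii on degree 2 is Gm, whereas Gm7b5 comes from F minor. It is labeled iiø7. Eb–G–Bb–Db doesn't fit — on degree 7 F major would have Edim (vii°). Eb7 is the degree-7 chord of F minor, so it is the borrowed bVII7.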